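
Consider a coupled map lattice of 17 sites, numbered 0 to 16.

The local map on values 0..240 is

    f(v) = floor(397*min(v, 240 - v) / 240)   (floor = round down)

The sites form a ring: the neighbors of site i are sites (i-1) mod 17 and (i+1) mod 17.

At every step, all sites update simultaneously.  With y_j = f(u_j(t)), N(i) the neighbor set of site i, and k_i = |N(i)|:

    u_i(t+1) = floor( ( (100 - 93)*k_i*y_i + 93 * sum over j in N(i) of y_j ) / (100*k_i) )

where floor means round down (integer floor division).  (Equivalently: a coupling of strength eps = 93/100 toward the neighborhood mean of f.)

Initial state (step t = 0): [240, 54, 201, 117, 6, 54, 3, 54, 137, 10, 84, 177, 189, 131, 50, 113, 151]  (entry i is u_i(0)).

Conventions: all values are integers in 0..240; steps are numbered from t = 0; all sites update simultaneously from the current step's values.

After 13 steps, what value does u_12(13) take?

Answer: u_12(13) = 174

Derivation:
t=0: [240, 54, 201, 117, 6, 54, 3, 54, 137, 10, 84, 177, 189, 131, 50, 113, 151]
t=1: [109, 35, 135, 47, 131, 12, 83, 87, 60, 144, 65, 110, 137, 89, 175, 119, 96]
t=2: [112, 168, 74, 169, 57, 148, 84, 119, 146, 106, 165, 141, 164, 139, 166, 136, 185]
t=3: [110, 151, 118, 108, 131, 118, 171, 149, 183, 141, 165, 127, 162, 126, 166, 110, 172]
t=4: [133, 185, 164, 186, 186, 150, 168, 107, 152, 112, 170, 130, 182, 129, 180, 121, 176]
t=5: [102, 146, 91, 105, 116, 107, 158, 135, 178, 133, 178, 110, 175, 103, 183, 108, 180]
t=6: [129, 158, 163, 170, 175, 163, 171, 122, 169, 107, 173, 109, 170, 105, 168, 102, 167]
t=7: [131, 153, 125, 116, 120, 111, 157, 121, 180, 117, 173, 117, 172, 120, 166, 122, 171]
t=8: [132, 182, 168, 193, 187, 168, 185, 123, 187, 110, 187, 116, 189, 122, 191, 123, 182]
t=9: [100, 144, 88, 101, 97, 90, 151, 95, 180, 93, 179, 92, 185, 90, 186, 95, 179]
t=10: [131, 155, 161, 153, 157, 153, 152, 125, 151, 103, 148, 98, 145, 93, 148, 98, 156]
t=11: [141, 153, 140, 134, 142, 141, 164, 149, 177, 150, 165, 155, 157, 154, 157, 146, 168]
t=12: [133, 162, 159, 164, 168, 144, 154, 116, 145, 116, 142, 131, 140, 137, 147, 129, 156]
t=13: [136, 152, 127, 125, 139, 132, 172, 152, 188, 161, 183, 164, 174, 159, 174, 148, 176]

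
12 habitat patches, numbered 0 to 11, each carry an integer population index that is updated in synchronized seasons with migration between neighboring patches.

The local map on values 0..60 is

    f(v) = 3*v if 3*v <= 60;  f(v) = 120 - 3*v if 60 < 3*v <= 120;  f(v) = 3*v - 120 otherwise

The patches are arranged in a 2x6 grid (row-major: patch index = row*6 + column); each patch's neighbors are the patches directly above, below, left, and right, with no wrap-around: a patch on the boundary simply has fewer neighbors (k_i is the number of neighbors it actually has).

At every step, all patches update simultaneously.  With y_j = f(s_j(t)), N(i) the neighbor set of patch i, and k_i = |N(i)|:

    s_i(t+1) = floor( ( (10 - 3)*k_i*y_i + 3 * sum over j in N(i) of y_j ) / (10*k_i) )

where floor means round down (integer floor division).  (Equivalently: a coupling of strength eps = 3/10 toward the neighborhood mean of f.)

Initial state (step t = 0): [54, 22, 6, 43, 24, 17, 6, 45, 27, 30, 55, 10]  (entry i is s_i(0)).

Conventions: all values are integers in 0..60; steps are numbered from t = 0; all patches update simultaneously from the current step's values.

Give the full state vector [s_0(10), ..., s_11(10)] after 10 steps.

Simulating step by step:
t=0: [54, 22, 6, 43, 24, 17, 6, 45, 27, 30, 55, 10]
t=1: [40, 45, 22, 15, 44, 47, 21, 21, 33, 30, 42, 35]
t=2: [10, 21, 45, 41, 15, 18, 48, 49, 28, 28, 9, 14]
t=3: [33, 47, 20, 11, 39, 50, 25, 30, 33, 31, 31, 41]
t=4: [24, 25, 49, 32, 11, 21, 39, 29, 26, 27, 22, 10]
t=5: [40, 42, 30, 26, 36, 49, 14, 32, 39, 39, 48, 37]
t=6: [7, 9, 26, 33, 17, 22, 33, 21, 7, 9, 19, 13]
t=7: [21, 30, 36, 26, 48, 51, 26, 46, 27, 28, 51, 43]
t=8: [50, 29, 19, 36, 27, 28, 40, 23, 33, 36, 30, 16]
t=9: [25, 36, 46, 19, 35, 38, 12, 41, 26, 14, 30, 43]
t=10: [38, 15, 23, 47, 19, 7, 32, 11, 35, 42, 27, 11]

Answer: [38, 15, 23, 47, 19, 7, 32, 11, 35, 42, 27, 11]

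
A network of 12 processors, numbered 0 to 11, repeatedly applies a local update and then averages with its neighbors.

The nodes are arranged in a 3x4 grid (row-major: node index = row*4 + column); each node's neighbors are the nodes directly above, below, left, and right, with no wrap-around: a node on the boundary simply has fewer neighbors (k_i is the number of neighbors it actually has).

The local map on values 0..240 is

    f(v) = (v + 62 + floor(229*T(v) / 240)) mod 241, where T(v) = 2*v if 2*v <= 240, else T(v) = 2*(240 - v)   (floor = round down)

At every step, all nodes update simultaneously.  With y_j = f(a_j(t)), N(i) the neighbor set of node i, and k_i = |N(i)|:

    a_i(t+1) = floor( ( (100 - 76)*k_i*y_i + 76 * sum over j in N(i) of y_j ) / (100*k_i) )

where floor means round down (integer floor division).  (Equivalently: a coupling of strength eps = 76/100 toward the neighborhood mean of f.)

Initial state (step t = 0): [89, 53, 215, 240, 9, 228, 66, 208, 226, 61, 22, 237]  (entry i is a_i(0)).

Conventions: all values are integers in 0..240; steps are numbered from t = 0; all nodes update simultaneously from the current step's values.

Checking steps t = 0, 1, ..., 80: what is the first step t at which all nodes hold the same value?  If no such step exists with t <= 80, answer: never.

Answer: never
Key observation: The state at step 9 reappears at step 11 — the system is in a cycle of period 2 from step 9 on.  No step 0..11 is synchronized, and the cycle repeats forever, so no step up to 80 (or ever) has all nodes equal.

Derivation:
t=0: [89, 53, 215, 240, 9, 228, 66, 208, 226, 61, 22, 237]  (not all equal)
t=1: [134, 110, 93, 80, 77, 122, 72, 56, 141, 125, 109, 96]  (not all equal)
t=2: [107, 138, 78, 132, 130, 112, 125, 100, 115, 155, 107, 161]  (not all equal)
t=3: [150, 119, 132, 98, 148, 152, 122, 142, 150, 142, 141, 124]  (not all equal)
t=4: [152, 151, 149, 142, 141, 153, 154, 147, 145, 145, 158, 153]  (not all equal)
t=5: [144, 141, 143, 145, 144, 143, 140, 143, 148, 142, 140, 140]  (not all equal)
t=6: [148, 148, 149, 148, 147, 149, 149, 149, 147, 148, 150, 150]  (not all equal)
t=7: [144, 143, 143, 143, 144, 143, 142, 143, 144, 143, 142, 142]  (not all equal)
t=8: [148, 148, 149, 149, 148, 149, 149, 149, 148, 149, 149, 149]  (not all equal)
t=9: [144, 143, 143, 143, 143, 143, 143, 143, 143, 143, 143, 143]  (not all equal)
t=10: [148, 148, 149, 149, 148, 149, 149, 149, 149, 149, 149, 149]  (not all equal)
t=11: [144, 143, 143, 143, 143, 143, 143, 143, 143, 143, 143, 143]  (not all equal)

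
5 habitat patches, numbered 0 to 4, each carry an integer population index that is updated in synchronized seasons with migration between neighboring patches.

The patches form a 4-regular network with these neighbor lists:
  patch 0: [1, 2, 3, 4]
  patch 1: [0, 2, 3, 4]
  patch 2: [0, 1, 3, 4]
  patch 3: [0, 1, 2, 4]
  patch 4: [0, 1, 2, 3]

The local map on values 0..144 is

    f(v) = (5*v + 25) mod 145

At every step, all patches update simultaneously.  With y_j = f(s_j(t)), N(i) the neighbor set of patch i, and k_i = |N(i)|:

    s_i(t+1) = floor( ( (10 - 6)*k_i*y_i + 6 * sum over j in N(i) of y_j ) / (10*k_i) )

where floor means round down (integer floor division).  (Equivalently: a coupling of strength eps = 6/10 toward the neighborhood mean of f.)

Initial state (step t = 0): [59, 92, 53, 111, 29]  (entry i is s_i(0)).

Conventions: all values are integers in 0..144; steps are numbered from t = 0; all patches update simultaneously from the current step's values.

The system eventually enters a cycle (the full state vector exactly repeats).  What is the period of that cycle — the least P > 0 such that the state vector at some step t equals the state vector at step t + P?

Answer: 5
Key observation: The state at step 41, [59, 41, 59, 59, 41], reappears at step 46 — and no state repeats earlier — so the cycle the system enters has period 5.

Derivation:
t=0: [59, 92, 53, 111, 29]
t=1: [23, 28, 15, 15, 22]
t=2: [109, 79, 99, 99, 108]
t=3: [118, 117, 106, 106, 117]
t=4: [59, 57, 80, 80, 57]
t=5: [58, 56, 84, 84, 56]
t=6: [17, 15, 13, 13, 15]
t=7: [101, 98, 96, 96, 98]
t=8: [83, 79, 76, 76, 79]
t=9: [75, 106, 103, 103, 106]
t=10: [111, 114, 110, 110, 114]
t=11: [46, 50, 81, 81, 50]
t=12: [125, 130, 132, 132, 130]
t=13: [88, 94, 96, 96, 94]
t=14: [51, 58, 61, 61, 58]
t=15: [73, 46, 49, 49, 46]
t=16: [110, 113, 116, 116, 113]
t=17: [66, 34, 37, 37, 34]
t=18: [60, 56, 60, 60, 56]
t=19: [29, 24, 29, 29, 24]
t=20: [17, 11, 17, 17, 11]
t=21: [101, 93, 101, 101, 93]
t=22: [83, 73, 83, 83, 73]
t=23: [33, 57, 33, 33, 57]
t=24: [37, 31, 37, 37, 31]
t=25: [56, 48, 56, 56, 48]
t=26: [46, 72, 46, 46, 72]
t=27: [105, 101, 105, 105, 101]
t=28: [109, 104, 109, 109, 104]
t=29: [127, 121, 127, 127, 121]
t=30: [71, 63, 71, 71, 63]
t=31: [78, 68, 78, 78, 68]
t=32: [110, 97, 110, 110, 97]
t=33: [120, 104, 120, 120, 104]
t=34: [64, 80, 64, 64, 80]
t=35: [79, 99, 79, 79, 99]
t=36: [116, 105, 116, 116, 105]
t=37: [52, 74, 52, 52, 74]
t=38: [129, 120, 129, 129, 120]
t=39: [76, 65, 76, 76, 65]
t=40: [98, 84, 98, 98, 84]
t=41: [59, 41, 59, 59, 41]
t=42: [46, 60, 46, 46, 60]
t=43: [87, 68, 87, 87, 68]
t=44: [40, 52, 40, 40, 52]
t=45: [98, 113, 98, 98, 113]
t=46: [59, 41, 59, 59, 41]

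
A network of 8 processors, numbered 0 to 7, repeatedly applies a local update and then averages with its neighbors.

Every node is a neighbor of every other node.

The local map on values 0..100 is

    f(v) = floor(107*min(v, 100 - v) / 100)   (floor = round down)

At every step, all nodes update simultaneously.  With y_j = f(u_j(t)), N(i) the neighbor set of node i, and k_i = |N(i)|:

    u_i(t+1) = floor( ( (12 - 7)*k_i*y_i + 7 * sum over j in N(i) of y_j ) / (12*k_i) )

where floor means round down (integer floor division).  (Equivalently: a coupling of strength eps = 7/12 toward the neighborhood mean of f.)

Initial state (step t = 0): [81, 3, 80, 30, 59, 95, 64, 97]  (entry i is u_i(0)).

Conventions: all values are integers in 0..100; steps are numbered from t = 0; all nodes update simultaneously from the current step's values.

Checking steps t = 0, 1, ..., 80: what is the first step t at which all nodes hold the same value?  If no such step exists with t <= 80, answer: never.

Answer: 5
Key observation: Synchronization is absorbing here: once all nodes are equal they stay equal, and step 5 is the first all-equal step.

Derivation:
t=0: [81, 3, 80, 30, 59, 95, 64, 97]  (not all equal)
t=1: [20, 14, 20, 24, 28, 15, 26, 14]  (not all equal)
t=2: [20, 18, 20, 22, 23, 19, 22, 18]  (not all equal)
t=3: [21, 20, 21, 21, 22, 20, 21, 20]  (not all equal)
t=4: [21, 21, 21, 21, 22, 21, 21, 21]  (not all equal)
t=5: [22, 22, 22, 22, 22, 22, 22, 22]  (all equal)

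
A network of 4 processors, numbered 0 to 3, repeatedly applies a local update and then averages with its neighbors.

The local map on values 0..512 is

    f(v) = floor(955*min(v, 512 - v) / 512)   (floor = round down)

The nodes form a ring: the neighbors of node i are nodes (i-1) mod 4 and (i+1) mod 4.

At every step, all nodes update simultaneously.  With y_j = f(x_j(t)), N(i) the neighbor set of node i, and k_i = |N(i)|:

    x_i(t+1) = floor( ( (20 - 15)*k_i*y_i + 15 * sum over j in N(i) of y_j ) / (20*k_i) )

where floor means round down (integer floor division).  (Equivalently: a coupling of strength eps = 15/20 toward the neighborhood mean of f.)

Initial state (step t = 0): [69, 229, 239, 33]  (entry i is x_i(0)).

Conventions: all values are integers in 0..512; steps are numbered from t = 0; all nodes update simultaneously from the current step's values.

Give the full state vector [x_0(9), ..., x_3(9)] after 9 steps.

Answer: [218, 214, 218, 214]

Derivation:
t=0: [69, 229, 239, 33]
t=1: [215, 321, 294, 230]
t=2: [394, 391, 395, 409]
t=3: [211, 220, 210, 212]
t=4: [400, 396, 399, 392]
t=5: [216, 210, 217, 212]
t=6: [395, 400, 395, 401]
t=7: [210, 215, 210, 215]
t=8: [398, 393, 398, 393]
t=9: [218, 214, 218, 214]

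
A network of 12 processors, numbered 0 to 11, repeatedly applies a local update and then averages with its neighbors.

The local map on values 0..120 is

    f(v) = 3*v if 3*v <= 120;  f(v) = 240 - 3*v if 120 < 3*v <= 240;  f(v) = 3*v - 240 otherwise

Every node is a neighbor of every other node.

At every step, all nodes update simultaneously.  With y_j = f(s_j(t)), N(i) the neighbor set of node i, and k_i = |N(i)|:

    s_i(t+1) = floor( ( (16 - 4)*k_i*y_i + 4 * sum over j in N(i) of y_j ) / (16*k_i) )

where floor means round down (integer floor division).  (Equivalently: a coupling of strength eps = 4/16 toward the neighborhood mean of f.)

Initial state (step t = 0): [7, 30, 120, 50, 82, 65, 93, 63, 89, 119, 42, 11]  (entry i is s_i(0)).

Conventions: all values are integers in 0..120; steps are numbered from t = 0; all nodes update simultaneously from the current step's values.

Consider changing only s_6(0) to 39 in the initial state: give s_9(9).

Simulating step by step:
t=0: [7, 30, 120, 50, 82, 65, 39, 63, 89, 119, 42, 11]
t=1: [34, 84, 106, 84, 23, 51, 103, 55, 38, 103, 101, 42]
t=2: [93, 28, 76, 28, 69, 82, 69, 74, 102, 69, 65, 102]
t=3: [40, 72, 20, 72, 35, 16, 35, 24, 59, 35, 44, 59]
t=4: [107, 37, 64, 37, 96, 55, 96, 72, 66, 96, 98, 66]
t=5: [75, 97, 51, 97, 51, 71, 51, 34, 47, 51, 55, 47]
t=6: [30, 56, 82, 56, 82, 39, 82, 93, 91, 82, 74, 91]
t=7: [76, 63, 15, 63, 15, 96, 15, 39, 35, 15, 24, 35]
t=8: [25, 53, 49, 53, 49, 51, 49, 101, 93, 49, 69, 93]
t=9: [74, 78, 87, 78, 87, 83, 87, 65, 48, 87, 43, 48]

Answer: s_9(9) = 87
Key observation: This trace re-runs the system from the modified initial state.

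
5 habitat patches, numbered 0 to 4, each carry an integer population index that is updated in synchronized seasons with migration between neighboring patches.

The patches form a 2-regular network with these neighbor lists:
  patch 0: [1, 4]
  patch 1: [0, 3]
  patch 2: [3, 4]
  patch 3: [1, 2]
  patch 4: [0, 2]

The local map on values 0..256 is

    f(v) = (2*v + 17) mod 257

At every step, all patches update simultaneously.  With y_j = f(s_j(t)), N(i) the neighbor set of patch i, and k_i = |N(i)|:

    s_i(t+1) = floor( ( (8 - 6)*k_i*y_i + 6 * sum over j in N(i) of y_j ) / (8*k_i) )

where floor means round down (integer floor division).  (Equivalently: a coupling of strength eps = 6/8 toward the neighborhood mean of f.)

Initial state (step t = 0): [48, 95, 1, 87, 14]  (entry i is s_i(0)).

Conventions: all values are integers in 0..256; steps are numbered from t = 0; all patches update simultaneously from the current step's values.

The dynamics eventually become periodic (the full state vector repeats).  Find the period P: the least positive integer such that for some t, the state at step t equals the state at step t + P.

Simulating step by step:
t=0: [48, 95, 1, 87, 14]
t=1: [122, 165, 93, 132, 60]
t=2: [86, 33, 111, 115, 111]
t=3: [168, 184, 242, 182, 220]
t=4: [147, 114, 182, 170, 177]
t=5: [148, 119, 111, 163, 95]
t=6: [187, 117, 169, 206, 162]
t=7: [159, 177, 120, 173, 108]
t=8: [149, 97, 127, 69, 87]
t=9: [165, 132, 133, 123, 74]
t=10: [93, 42, 70, 20, 84]
t=11: [158, 122, 130, 111, 181]
t=12: [66, 119, 140, 68, 66]
t=13: [188, 177, 123, 148, 108]
t=14: [164, 100, 109, 59, 111]
t=15: [193, 137, 199, 203, 180]
t=16: [94, 125, 146, 113, 144]
t=17: [73, 170, 122, 84, 108]
t=18: [165, 155, 157, 85, 120]
t=19: [48, 121, 88, 100, 61]
t=20: [81, 124, 181, 127, 149]
t=21: [69, 74, 57, 52, 127]
t=22: [105, 144, 83, 141, 110]
t=23: [163, 112, 150, 97, 213]
t=24: [181, 171, 163, 165, 101]
t=25: [150, 105, 137, 93, 132]
t=26: [109, 155, 93, 148, 41]
t=27: [122, 126, 108, 116, 189]
t=28: [57, 97, 203, 154, 123]
t=29: [114, 127, 69, 158, 112]
t=30: [156, 123, 157, 82, 210]
t=31: [87, 96, 153, 75, 99]
t=32: [206, 186, 159, 144, 150]
t=33: [115, 115, 60, 90, 108]
t=34: [241, 228, 195, 193, 202]
t=35: [203, 199, 153, 173, 188]
t=36: [151, 141, 107, 110, 121]
t=37: [32, 122, 147, 161, 110]
t=38: [110, 62, 133, 42, 109]
t=39: [200, 162, 132, 87, 157]
t=40: [99, 152, 105, 88, 87]
t=41: [149, 169, 200, 157, 213]
t=42: [121, 74, 137, 115, 128]
t=43: [68, 134, 107, 136, 17]
t=44: [67, 76, 88, 105, 156]
t=45: [128, 184, 160, 192, 147]
t=46: [72, 92, 94, 114, 49]
t=47: [158, 202, 186, 213, 166]
t=48: [115, 139, 137, 157, 101]
t=49: [158, 129, 118, 45, 160]
t=50: [55, 73, 133, 128, 143]
t=51: [110, 94, 29, 74, 68]
t=52: [193, 202, 138, 146, 155]
t=53: [124, 115, 54, 88, 85]
t=54: [164, 137, 173, 187, 96]
t=55: [113, 91, 155, 86, 125]
t=56: [139, 211, 92, 148, 119]
t=57: [173, 80, 166, 157, 153]
t=58: [117, 111, 75, 119, 90]
t=59: [226, 249, 211, 216, 206]
t=60: [117, 151, 182, 116, 190]
t=61: [138, 203, 176, 132, 175]
t=62: [112, 64, 78, 110, 83]
t=63: [183, 215, 200, 178, 201]
t=64: [163, 138, 144, 160, 147]
t=65: [55, 71, 62, 51, 63]
t=66: [145, 132, 133, 142, 136]
t=67: [33, 41, 35, 29, 36]
t=68: [91, 84, 83, 88, 86]
t=69: [190, 193, 189, 186, 190]
t=70: [142, 138, 136, 139, 139]
t=71: [38, 39, 36, 35, 38]
t=72: [93, 91, 89, 90, 91]
t=73: [200, 199, 197, 197, 199]
t=74: [158, 157, 155, 155, 157]
t=75: [74, 73, 71, 71, 73]
t=76: [163, 162, 160, 160, 162]
t=77: [84, 83, 81, 81, 83]
t=78: [183, 182, 180, 180, 182]
t=79: [124, 123, 121, 121, 123]
t=80: [6, 5, 3, 3, 5]
t=81: [27, 26, 24, 24, 26]
t=82: [69, 68, 66, 66, 68]
t=83: [153, 152, 150, 150, 152]
t=84: [64, 63, 61, 61, 63]
t=85: [143, 142, 140, 140, 142]
t=86: [44, 43, 41, 41, 43]
t=87: [103, 102, 100, 100, 102]
t=88: [221, 220, 218, 218, 220]
t=89: [200, 199, 197, 197, 199]

Answer: 16
Key observation: The state at step 73, [200, 199, 197, 197, 199], reappears at step 89 — and no state repeats earlier — so the cycle the system enters has period 16.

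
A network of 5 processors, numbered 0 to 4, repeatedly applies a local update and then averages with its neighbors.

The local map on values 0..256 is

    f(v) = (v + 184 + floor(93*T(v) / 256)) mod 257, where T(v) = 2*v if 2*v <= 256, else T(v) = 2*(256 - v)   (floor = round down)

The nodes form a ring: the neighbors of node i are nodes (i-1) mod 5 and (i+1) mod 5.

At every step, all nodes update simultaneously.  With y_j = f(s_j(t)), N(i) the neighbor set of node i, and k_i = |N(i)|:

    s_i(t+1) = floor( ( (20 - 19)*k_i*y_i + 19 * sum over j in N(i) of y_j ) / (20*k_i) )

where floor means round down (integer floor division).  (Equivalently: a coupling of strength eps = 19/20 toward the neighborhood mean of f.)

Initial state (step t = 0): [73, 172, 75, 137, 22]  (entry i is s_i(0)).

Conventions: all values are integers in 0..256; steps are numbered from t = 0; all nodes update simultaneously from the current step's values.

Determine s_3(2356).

Simulating step by step:
t=0: [73, 172, 75, 137, 22]
t=1: [183, 59, 150, 139, 107]
t=2: [74, 151, 92, 133, 154]
t=3: [149, 73, 148, 121, 104]
t=4: [83, 148, 96, 129, 142]
t=5: [147, 84, 147, 122, 111]
t=6: [97, 148, 106, 135, 143]
t=7: [149, 104, 148, 131, 123]
t=8: [124, 150, 128, 146, 149]
t=9: [152, 144, 152, 150, 146]
t=10: [152, 153, 153, 153, 153]
t=11: [154, 154, 154, 154, 154]
t=12: [155, 155, 155, 155, 155]
t=13: [155, 155, 155, 155, 155]

Answer: s_3(2356) = 155
Key observation: The state at step 12, [155, 155, 155, 155, 155], reappears at step 13: the system is in a cycle of period 1 from step 12 on.  Therefore the state at step 2356 equals the state at step 12 + ((2356 - 12) mod 1) = 12, which is [155, 155, 155, 155, 155].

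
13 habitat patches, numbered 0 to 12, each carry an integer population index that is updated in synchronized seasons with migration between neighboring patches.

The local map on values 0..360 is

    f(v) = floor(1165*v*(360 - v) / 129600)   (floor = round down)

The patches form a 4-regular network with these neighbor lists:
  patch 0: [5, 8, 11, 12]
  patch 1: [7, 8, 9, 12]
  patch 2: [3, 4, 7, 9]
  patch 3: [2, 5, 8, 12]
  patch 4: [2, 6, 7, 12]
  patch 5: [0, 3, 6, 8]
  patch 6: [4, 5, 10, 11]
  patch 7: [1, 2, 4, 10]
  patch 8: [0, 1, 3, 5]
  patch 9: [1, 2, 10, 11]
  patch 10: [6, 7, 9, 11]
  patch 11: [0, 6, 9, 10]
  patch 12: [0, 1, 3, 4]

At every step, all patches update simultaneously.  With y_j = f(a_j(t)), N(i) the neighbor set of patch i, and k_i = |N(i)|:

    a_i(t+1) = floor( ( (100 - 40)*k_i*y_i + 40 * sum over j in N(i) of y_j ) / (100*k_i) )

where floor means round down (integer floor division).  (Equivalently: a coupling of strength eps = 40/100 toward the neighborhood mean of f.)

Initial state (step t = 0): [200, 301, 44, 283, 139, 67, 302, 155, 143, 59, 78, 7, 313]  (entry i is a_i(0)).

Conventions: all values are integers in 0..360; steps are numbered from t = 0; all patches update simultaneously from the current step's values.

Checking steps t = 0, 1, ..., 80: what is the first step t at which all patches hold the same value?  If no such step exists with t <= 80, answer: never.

Simulating step by step:
t=0: [200, 301, 44, 283, 139, 67, 302, 155, 143, 59, 78, 7, 313]  (not all equal)
t=1: [233, 180, 165, 188, 235, 197, 161, 246, 248, 145, 180, 93, 170]  (not all equal)
t=2: [264, 281, 282, 285, 270, 282, 279, 264, 262, 277, 278, 246, 285]  (not all equal)
t=3: [223, 204, 202, 196, 212, 203, 208, 218, 219, 208, 211, 235, 198]  (not all equal)
t=4: [275, 284, 284, 286, 282, 283, 281, 280, 279, 282, 280, 270, 285]  (not all equal)
t=5: [206, 195, 194, 192, 196, 197, 200, 199, 200, 198, 202, 211, 194]  (not all equal)
t=6: [285, 288, 288, 288, 288, 287, 286, 288, 287, 287, 286, 283, 288]  (not all equal)
t=7: [190, 186, 186, 186, 186, 188, 189, 186, 188, 188, 189, 193, 186]  (not all equal)
t=8: [289, 290, 290, 290, 290, 290, 289, 290, 290, 289, 289, 289, 290]  (not all equal)
t=9: [183, 182, 182, 182, 182, 182, 183, 182, 182, 183, 183, 184, 182]  (not all equal)
t=10: [291, 291, 291, 291, 291, 291, 291, 291, 291, 291, 291, 291, 291]  (all equal)

Answer: 10
Key observation: Synchronization is absorbing here: once all patches are equal they stay equal, and step 10 is the first all-equal step.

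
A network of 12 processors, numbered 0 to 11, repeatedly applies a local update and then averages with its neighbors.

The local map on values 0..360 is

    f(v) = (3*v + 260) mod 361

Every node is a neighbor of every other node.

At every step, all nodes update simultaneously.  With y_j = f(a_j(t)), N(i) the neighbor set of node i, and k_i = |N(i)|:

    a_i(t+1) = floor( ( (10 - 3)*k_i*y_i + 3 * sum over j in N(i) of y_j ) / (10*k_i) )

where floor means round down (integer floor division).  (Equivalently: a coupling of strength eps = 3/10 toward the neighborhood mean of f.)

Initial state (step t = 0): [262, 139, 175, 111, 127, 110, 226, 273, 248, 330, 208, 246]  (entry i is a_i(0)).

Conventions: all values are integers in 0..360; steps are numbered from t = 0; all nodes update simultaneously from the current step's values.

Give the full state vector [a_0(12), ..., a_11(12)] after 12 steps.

Answer: [124, 77, 58, 146, 231, 130, 197, 87, 221, 186, 255, 170]

Derivation:
t=0: [262, 139, 175, 111, 127, 110, 226, 273, 248, 330, 208, 246]
t=1: [297, 291, 121, 235, 267, 233, 224, 319, 268, 191, 188, 264]
t=2: [111, 99, 242, 229, 294, 225, 207, 156, 296, 140, 134, 288]
t=3: [212, 188, 234, 208, 96, 200, 163, 60, 100, 271, 259, 84]
t=4: [175, 126, 219, 166, 183, 150, 76, 111, 191, 294, 269, 159]
t=5: [94, 238, 182, 75, 110, 286, 137, 207, 126, 91, 283, 61]
t=6: [174, 222, 109, 136, 206, 76, 261, 159, 239, 168, 70, 107]
t=7: [96, 192, 207, 262, 160, 141, 271, 65, 227, 83, 129, 203]
t=8: [190, 141, 171, 282, 76, 281, 300, 127, 211, 164, 257, 163]
t=9: [114, 258, 76, 57, 127, 55, 93, 230, 157, 62, 250, 60]
t=10: [215, 263, 138, 100, 241, 96, 173, 206, 59, 110, 247, 106]
t=11: [190, 287, 278, 201, 243, 193, 106, 172, 118, 221, 255, 213]
t=12: [124, 77, 58, 146, 231, 130, 197, 87, 221, 186, 255, 170]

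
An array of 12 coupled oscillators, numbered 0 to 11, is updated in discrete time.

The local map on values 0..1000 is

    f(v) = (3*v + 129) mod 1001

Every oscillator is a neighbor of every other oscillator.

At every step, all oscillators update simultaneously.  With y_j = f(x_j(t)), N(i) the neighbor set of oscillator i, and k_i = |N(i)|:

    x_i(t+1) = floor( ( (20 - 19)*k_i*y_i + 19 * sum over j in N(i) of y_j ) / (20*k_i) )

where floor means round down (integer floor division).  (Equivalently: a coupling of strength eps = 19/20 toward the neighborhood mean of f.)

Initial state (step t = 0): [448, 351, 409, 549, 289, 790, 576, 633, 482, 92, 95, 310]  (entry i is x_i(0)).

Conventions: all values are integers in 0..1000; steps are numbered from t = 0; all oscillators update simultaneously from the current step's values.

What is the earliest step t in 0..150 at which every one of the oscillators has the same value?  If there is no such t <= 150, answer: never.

Answer: 3
Key observation: Synchronization is absorbing here: once all oscillators are equal they stay equal, and step 3 is the first all-equal step.

Derivation:
t=0: [448, 351, 409, 549, 289, 790, 576, 633, 482, 92, 95, 310]  (not all equal)
t=1: [467, 477, 471, 456, 448, 466, 453, 483, 463, 469, 469, 482]  (not all equal)
t=2: [529, 527, 528, 530, 531, 529, 530, 527, 529, 528, 528, 527]  (not all equal)
t=3: [713, 713, 713, 713, 713, 713, 713, 713, 713, 713, 713, 713]  (all equal)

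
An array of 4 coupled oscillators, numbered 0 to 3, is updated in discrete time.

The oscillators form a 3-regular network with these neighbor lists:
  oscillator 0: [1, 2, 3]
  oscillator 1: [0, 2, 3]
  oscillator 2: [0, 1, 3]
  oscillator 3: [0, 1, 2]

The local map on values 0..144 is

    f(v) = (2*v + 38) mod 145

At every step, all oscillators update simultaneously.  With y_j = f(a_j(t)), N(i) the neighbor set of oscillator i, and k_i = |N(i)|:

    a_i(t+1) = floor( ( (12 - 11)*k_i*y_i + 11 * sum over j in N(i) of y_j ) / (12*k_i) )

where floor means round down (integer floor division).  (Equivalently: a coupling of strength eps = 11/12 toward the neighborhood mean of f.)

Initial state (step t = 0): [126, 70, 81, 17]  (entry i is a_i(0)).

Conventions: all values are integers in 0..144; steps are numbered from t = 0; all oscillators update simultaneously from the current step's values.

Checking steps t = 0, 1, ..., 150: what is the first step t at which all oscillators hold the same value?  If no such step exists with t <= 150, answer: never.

Simulating step by step:
t=0: [126, 70, 81, 17]  (not all equal)
t=1: [48, 41, 36, 32]  (not all equal)
t=2: [112, 115, 117, 119]  (not all equal)
t=3: [126, 124, 123, 123]  (not all equal)
t=4: [128, 96, 97, 97]  (not all equal)
t=5: [79, 61, 61, 61]  (not all equal)
t=6: [18, 26, 26, 26]  (not all equal)
t=7: [88, 85, 85, 85]  (not all equal)
t=8: [63, 64, 64, 64]  (not all equal)
t=9: [20, 20, 20, 20]  (all equal)

Answer: 9
Key observation: Synchronization is absorbing here: once all oscillators are equal they stay equal, and step 9 is the first all-equal step.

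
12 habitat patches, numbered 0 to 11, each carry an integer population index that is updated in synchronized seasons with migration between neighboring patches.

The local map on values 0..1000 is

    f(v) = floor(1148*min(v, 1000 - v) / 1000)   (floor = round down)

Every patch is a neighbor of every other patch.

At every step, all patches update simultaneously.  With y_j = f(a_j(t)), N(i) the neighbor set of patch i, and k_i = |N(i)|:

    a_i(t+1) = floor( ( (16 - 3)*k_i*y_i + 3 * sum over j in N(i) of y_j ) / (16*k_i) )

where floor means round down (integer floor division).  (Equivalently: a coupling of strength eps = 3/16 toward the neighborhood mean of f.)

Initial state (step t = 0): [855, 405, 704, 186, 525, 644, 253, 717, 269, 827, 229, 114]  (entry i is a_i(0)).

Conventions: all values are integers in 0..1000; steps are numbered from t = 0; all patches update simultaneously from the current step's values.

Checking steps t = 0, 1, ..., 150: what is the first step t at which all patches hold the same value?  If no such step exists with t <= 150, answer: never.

Simulating step by step:
t=0: [855, 405, 704, 186, 525, 644, 253, 717, 269, 827, 229, 114]  (not all equal)
t=1: [194, 431, 331, 231, 495, 386, 292, 319, 307, 219, 270, 165]  (not all equal)
t=2: [247, 464, 372, 281, 522, 423, 337, 362, 351, 270, 316, 221]  (not all equal)
t=3: [305, 503, 420, 336, 516, 466, 387, 410, 400, 326, 368, 281]  (not all equal)
t=4: [369, 544, 474, 397, 532, 516, 444, 465, 456, 388, 427, 347]  (not all equal)
t=5: [437, 517, 533, 463, 528, 542, 506, 525, 517, 455, 490, 417]  (not all equal)
t=6: [507, 550, 535, 531, 539, 526, 560, 542, 550, 524, 556, 489]  (not all equal)
t=7: [558, 519, 532, 536, 529, 541, 510, 526, 519, 543, 513, 555]  (not all equal)
t=8: [513, 548, 537, 533, 539, 528, 556, 542, 548, 526, 554, 515]  (not all equal)
t=9: [553, 520, 531, 535, 529, 539, 513, 526, 520, 541, 515, 550]  (not all equal)
t=10: [518, 548, 538, 534, 539, 530, 554, 542, 548, 528, 552, 520]  (not all equal)
t=11: [548, 520, 530, 533, 529, 537, 515, 526, 520, 538, 517, 546]  (not all equal)
t=12: [522, 548, 539, 536, 539, 532, 552, 543, 548, 531, 550, 524]  (not all equal)
t=13: [544, 520, 529, 531, 529, 535, 517, 525, 520, 536, 518, 542]  (not all equal)
t=14: [526, 548, 540, 538, 540, 534, 551, 544, 548, 533, 550, 528]  (not all equal)
t=15: [540, 519, 527, 529, 527, 532, 517, 523, 519, 534, 518, 538]  (not all equal)
t=16: [531, 550, 542, 540, 542, 538, 551, 546, 550, 535, 550, 532]  (not all equal)
t=17: [535, 517, 525, 527, 525, 528, 517, 521, 517, 531, 517, 534]  (not all equal)
t=18: [535, 552, 545, 543, 545, 541, 552, 548, 552, 539, 552, 536]  (not all equal)
t=19: [530, 515, 521, 523, 521, 525, 515, 518, 515, 527, 515, 529]  (not all equal)
t=20: [541, 554, 549, 547, 549, 545, 554, 552, 554, 544, 554, 541]  (not all equal)
t=21: [524, 513, 517, 519, 517, 521, 513, 514, 513, 521, 513, 524]  (not all equal)
t=22: [547, 557, 553, 552, 553, 549, 557, 556, 557, 549, 557, 547]  (not all equal)
t=23: [518, 509, 512, 513, 512, 516, 509, 509, 509, 516, 509, 518]  (not all equal)
t=24: [554, 562, 559, 559, 559, 555, 562, 562, 562, 555, 562, 554]  (not all equal)
t=25: [510, 502, 506, 506, 506, 509, 502, 502, 502, 509, 502, 510]  (not all equal)
t=26: [563, 570, 567, 567, 567, 563, 570, 570, 570, 563, 570, 563]  (not all equal)
t=27: [500, 493, 496, 496, 496, 500, 493, 493, 493, 500, 493, 500]  (not all equal)
t=28: [572, 565, 569, 569, 569, 572, 565, 565, 565, 572, 565, 572]  (not all equal)
t=29: [491, 498, 494, 494, 494, 491, 498, 498, 498, 491, 498, 491]  (not all equal)
t=30: [563, 570, 567, 567, 567, 563, 570, 570, 570, 563, 570, 563]  (not all equal)

Answer: never
Key observation: The state at step 26 reappears at step 30 — the system is in a cycle of period 4 from step 26 on.  No step 0..30 is synchronized, and the cycle repeats forever, so no step up to 150 (or ever) has all patches equal.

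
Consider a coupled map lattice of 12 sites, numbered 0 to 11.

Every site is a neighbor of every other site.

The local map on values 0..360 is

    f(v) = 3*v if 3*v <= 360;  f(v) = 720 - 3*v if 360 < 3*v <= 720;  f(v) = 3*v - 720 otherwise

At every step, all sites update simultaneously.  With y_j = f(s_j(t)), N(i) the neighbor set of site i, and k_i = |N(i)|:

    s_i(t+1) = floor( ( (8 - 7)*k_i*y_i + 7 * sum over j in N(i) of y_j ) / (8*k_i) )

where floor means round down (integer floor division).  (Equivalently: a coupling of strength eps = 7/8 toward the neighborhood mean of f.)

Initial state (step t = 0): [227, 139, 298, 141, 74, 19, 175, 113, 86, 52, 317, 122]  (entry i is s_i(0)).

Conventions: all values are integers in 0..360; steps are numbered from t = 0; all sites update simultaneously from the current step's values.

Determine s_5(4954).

Simulating step by step:
t=0: [227, 139, 298, 141, 74, 19, 175, 113, 86, 52, 317, 122]
t=1: [210, 222, 216, 222, 218, 211, 217, 224, 220, 215, 219, 224]
t=2: [66, 64, 65, 64, 65, 66, 65, 64, 65, 65, 65, 64]
t=3: [194, 194, 194, 194, 194, 194, 194, 194, 194, 194, 194, 194]
t=4: [138, 138, 138, 138, 138, 138, 138, 138, 138, 138, 138, 138]
t=5: [306, 306, 306, 306, 306, 306, 306, 306, 306, 306, 306, 306]
t=6: [198, 198, 198, 198, 198, 198, 198, 198, 198, 198, 198, 198]
t=7: [126, 126, 126, 126, 126, 126, 126, 126, 126, 126, 126, 126]
t=8: [342, 342, 342, 342, 342, 342, 342, 342, 342, 342, 342, 342]
t=9: [306, 306, 306, 306, 306, 306, 306, 306, 306, 306, 306, 306]

Answer: s_5(4954) = 198
Key observation: The state at step 5, [306, 306, 306, 306, 306, 306, 306, 306, 306, 306, 306, 306], reappears at step 9: the system is in a cycle of period 4 from step 5 on.  Therefore the state at step 4954 equals the state at step 5 + ((4954 - 5) mod 4) = 6, which is [198, 198, 198, 198, 198, 198, 198, 198, 198, 198, 198, 198].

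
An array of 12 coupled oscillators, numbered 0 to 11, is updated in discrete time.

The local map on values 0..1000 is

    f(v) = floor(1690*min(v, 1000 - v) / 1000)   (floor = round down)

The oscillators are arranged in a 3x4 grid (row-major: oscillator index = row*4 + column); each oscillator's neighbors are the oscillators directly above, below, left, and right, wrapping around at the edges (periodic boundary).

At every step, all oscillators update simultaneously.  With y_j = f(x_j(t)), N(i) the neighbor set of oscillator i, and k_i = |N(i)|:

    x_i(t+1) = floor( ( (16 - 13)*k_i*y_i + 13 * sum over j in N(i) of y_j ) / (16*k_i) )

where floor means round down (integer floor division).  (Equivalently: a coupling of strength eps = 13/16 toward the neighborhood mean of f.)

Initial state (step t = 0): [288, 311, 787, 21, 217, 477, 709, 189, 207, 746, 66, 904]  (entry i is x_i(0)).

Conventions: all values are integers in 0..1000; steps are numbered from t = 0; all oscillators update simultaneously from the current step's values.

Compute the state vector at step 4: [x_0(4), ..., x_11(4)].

Simulating step by step:
t=0: [288, 311, 787, 21, 217, 477, 709, 189, 207, 746, 66, 904]
t=1: [350, 520, 303, 275, 466, 518, 416, 273, 358, 444, 313, 195]
t=2: [652, 693, 605, 471, 649, 772, 602, 550, 612, 700, 564, 479]
t=3: [630, 533, 677, 722, 596, 537, 643, 725, 630, 561, 677, 750]
t=4: [638, 694, 590, 505, 634, 718, 587, 529, 618, 695, 571, 506]

Answer: [638, 694, 590, 505, 634, 718, 587, 529, 618, 695, 571, 506]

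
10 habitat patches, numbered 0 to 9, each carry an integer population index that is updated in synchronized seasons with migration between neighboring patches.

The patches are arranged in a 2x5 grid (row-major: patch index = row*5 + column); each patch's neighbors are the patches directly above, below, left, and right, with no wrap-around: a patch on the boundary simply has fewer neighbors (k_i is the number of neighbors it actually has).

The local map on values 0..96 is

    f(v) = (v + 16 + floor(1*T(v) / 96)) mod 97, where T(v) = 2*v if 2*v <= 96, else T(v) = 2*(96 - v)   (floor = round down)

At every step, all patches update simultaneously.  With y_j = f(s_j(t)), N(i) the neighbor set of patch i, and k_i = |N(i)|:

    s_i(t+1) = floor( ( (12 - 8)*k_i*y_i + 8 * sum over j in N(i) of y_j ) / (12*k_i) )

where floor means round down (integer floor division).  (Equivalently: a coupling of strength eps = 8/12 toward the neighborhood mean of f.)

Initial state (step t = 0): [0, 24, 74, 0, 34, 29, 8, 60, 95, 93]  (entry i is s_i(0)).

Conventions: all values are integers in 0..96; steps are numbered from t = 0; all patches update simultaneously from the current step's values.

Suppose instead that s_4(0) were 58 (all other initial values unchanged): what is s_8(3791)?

Simulating step by step:
t=0: [0, 24, 74, 0, 58, 29, 8, 60, 95, 93]
t=1: [33, 42, 59, 44, 34, 28, 43, 53, 27, 33]
t=2: [50, 60, 66, 57, 53, 50, 57, 62, 53, 47]
t=3: [69, 74, 77, 73, 68, 68, 73, 75, 70, 67]
t=4: [86, 89, 91, 88, 85, 86, 88, 89, 87, 84]
t=5: [6, 7, 8, 6, 4, 5, 7, 7, 6, 4]
t=6: [22, 23, 23, 22, 20, 22, 22, 23, 21, 20]
t=7: [38, 38, 38, 37, 36, 38, 38, 38, 37, 36]
t=8: [54, 54, 53, 53, 52, 54, 54, 53, 53, 52]
t=9: [70, 69, 69, 68, 68, 70, 69, 69, 68, 68]
t=10: [85, 85, 84, 84, 84, 85, 85, 84, 84, 84]
t=11: [4, 3, 3, 3, 3, 4, 3, 3, 3, 3]
t=12: [19, 19, 19, 19, 19, 19, 19, 19, 19, 19]
t=13: [35, 35, 35, 35, 35, 35, 35, 35, 35, 35]
t=14: [51, 51, 51, 51, 51, 51, 51, 51, 51, 51]
t=15: [67, 67, 67, 67, 67, 67, 67, 67, 67, 67]
t=16: [83, 83, 83, 83, 83, 83, 83, 83, 83, 83]
t=17: [2, 2, 2, 2, 2, 2, 2, 2, 2, 2]
t=18: [18, 18, 18, 18, 18, 18, 18, 18, 18, 18]
t=19: [34, 34, 34, 34, 34, 34, 34, 34, 34, 34]
t=20: [50, 50, 50, 50, 50, 50, 50, 50, 50, 50]
t=21: [66, 66, 66, 66, 66, 66, 66, 66, 66, 66]
t=22: [82, 82, 82, 82, 82, 82, 82, 82, 82, 82]
t=23: [1, 1, 1, 1, 1, 1, 1, 1, 1, 1]
t=24: [17, 17, 17, 17, 17, 17, 17, 17, 17, 17]
t=25: [33, 33, 33, 33, 33, 33, 33, 33, 33, 33]
t=26: [49, 49, 49, 49, 49, 49, 49, 49, 49, 49]
t=27: [65, 65, 65, 65, 65, 65, 65, 65, 65, 65]
t=28: [81, 81, 81, 81, 81, 81, 81, 81, 81, 81]
t=29: [0, 0, 0, 0, 0, 0, 0, 0, 0, 0]
t=30: [16, 16, 16, 16, 16, 16, 16, 16, 16, 16]
t=31: [32, 32, 32, 32, 32, 32, 32, 32, 32, 32]
t=32: [48, 48, 48, 48, 48, 48, 48, 48, 48, 48]
t=33: [65, 65, 65, 65, 65, 65, 65, 65, 65, 65]

Answer: s_8(3791) = 0
Key observation: The state at step 27, [65, 65, 65, 65, 65, 65, 65, 65, 65, 65], reappears at step 33: the system is in a cycle of period 6 from step 27 on.  Therefore the state at step 3791 equals the state at step 27 + ((3791 - 27) mod 6) = 29, which is [0, 0, 0, 0, 0, 0, 0, 0, 0, 0].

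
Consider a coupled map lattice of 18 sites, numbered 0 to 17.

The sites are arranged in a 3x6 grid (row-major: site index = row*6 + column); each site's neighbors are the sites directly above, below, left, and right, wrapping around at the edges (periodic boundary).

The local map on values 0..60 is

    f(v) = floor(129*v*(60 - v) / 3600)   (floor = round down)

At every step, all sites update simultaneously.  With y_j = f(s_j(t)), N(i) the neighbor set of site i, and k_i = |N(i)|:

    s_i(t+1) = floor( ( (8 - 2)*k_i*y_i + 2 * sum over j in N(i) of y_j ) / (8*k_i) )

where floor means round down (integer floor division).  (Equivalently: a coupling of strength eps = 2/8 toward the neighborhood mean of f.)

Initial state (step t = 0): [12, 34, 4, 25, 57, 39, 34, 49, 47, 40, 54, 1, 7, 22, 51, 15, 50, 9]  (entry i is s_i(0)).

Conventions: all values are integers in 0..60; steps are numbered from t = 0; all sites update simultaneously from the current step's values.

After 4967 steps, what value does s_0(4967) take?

Simulating step by step:
t=0: [12, 34, 4, 25, 57, 39, 34, 49, 47, 40, 54, 1, 7, 22, 51, 15, 50, 9]
t=1: [21, 28, 12, 27, 10, 24, 26, 21, 20, 26, 11, 6, 15, 26, 17, 23, 16, 15]
t=2: [29, 30, 22, 29, 19, 27, 29, 29, 27, 30, 19, 14, 25, 30, 26, 29, 24, 23]
t=3: [31, 31, 29, 31, 27, 30, 31, 31, 31, 31, 27, 24, 31, 31, 31, 31, 29, 29]
t=4: [32, 32, 32, 31, 31, 31, 31, 32, 32, 31, 31, 30, 32, 32, 32, 32, 31, 31]
t=5: [32, 32, 32, 32, 32, 32, 32, 32, 32, 32, 32, 32, 32, 32, 32, 32, 32, 32]
t=6: [32, 32, 32, 32, 32, 32, 32, 32, 32, 32, 32, 32, 32, 32, 32, 32, 32, 32]

Answer: s_0(4967) = 32
Key observation: The state at step 5, [32, 32, 32, 32, 32, 32, 32, 32, 32, 32, 32, 32, 32, 32, 32, 32, 32, 32], reappears at step 6: the system is in a cycle of period 1 from step 5 on.  Therefore the state at step 4967 equals the state at step 5 + ((4967 - 5) mod 1) = 5, which is [32, 32, 32, 32, 32, 32, 32, 32, 32, 32, 32, 32, 32, 32, 32, 32, 32, 32].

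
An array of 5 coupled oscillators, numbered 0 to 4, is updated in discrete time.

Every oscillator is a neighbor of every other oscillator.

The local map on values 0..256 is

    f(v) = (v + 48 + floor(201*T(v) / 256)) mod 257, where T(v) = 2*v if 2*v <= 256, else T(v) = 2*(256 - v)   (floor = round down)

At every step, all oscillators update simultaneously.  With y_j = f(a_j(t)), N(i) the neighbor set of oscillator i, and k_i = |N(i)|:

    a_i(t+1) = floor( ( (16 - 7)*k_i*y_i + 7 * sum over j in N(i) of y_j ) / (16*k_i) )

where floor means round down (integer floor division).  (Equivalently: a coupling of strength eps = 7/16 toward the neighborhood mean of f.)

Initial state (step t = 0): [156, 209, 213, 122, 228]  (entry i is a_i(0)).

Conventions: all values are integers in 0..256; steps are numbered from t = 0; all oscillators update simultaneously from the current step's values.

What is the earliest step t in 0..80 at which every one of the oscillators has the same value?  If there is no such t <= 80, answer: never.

Simulating step by step:
t=0: [156, 209, 213, 122, 228]  (not all equal)
t=1: [92, 78, 77, 92, 73]  (not all equal)
t=2: [97, 197, 196, 97, 192]  (not all equal)
t=3: [53, 71, 72, 53, 73]  (not all equal)
t=4: [199, 220, 222, 199, 223]  (not all equal)
t=5: [74, 69, 68, 74, 68]  (not all equal)
t=6: [233, 227, 225, 233, 225]  (not all equal)
t=7: [61, 62, 63, 61, 63]  (not all equal)
t=8: [205, 206, 207, 205, 207]  (not all equal)
t=9: [75, 75, 74, 75, 74]  (not all equal)
t=10: [239, 239, 238, 239, 238]  (not all equal)
t=11: [56, 56, 56, 56, 56]  (all equal)

Answer: 11
Key observation: Synchronization is absorbing here: once all oscillators are equal they stay equal, and step 11 is the first all-equal step.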